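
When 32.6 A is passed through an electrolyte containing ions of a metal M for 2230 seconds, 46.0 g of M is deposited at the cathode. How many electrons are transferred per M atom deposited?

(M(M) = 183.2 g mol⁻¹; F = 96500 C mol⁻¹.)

Q = I·t = 32.60 A × 2230.0 s = 72700 C, so n(e⁻) = 72700/96500 = 0.7533 mol.
n(M) deposited = 46.0 / 183.2 = 0.2511 mol.
Electrons per atom = n(e⁻)/n(M) = 0.7533 / 0.2511 = 3.00 ≈ 3, so the ion is M³⁺.

3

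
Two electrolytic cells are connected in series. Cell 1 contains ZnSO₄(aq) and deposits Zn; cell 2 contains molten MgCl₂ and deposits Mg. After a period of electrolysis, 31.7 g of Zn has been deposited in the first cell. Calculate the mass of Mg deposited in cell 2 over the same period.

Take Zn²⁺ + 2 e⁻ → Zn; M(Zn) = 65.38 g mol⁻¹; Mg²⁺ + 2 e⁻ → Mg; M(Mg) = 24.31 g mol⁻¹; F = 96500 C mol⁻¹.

11.8 g

n(Zn) = 31.7 / 65.38 = 0.4849 mol.
Since Zn²⁺ + 2 e⁻ → Zn, n(e⁻) passed = 2 × 0.4849 = 0.9697 mol.
Cells in series carry the same charge, so the same 0.9697 mol of electrons passes through cell 2.
Mg²⁺ + 2 e⁻ → Mg, so n(Mg) = 0.9697 / 2 = 0.4849 mol.
m(Mg) = 0.4849 × 24.31 = 11.8 g.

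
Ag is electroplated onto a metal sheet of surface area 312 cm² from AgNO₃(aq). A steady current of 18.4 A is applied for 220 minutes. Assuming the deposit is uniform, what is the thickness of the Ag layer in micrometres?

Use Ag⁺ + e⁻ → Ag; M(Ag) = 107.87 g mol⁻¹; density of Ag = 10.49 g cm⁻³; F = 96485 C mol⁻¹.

830 μm

Q = I·t = 18.40 × 13200 = 242900 C; n(e⁻) = 2.517 mol.
n(Ag) = n(e⁻)/1 = 2.517 mol, so m = 2.517 × 107.87 = 271.5 g.
Volume = m/ρ = 271.5 / 10.49 = 25.89 cm³.
Thickness = V/A = 25.89 / 312 = 0.0830 cm = 830 μm.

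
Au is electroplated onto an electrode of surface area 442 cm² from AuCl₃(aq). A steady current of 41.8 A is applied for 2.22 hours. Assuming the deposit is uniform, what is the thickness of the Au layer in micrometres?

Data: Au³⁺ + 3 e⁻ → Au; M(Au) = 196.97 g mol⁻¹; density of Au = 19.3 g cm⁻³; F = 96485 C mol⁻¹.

266 μm

Q = I·t = 41.80 × 7992.0 = 334100 C; n(e⁻) = 3.462 mol.
n(Au) = n(e⁻)/3 = 1.154 mol, so m = 1.154 × 196.97 = 227.3 g.
Volume = m/ρ = 227.3 / 19.3 = 11.78 cm³.
Thickness = V/A = 11.78 / 442 = 0.0266 cm = 266 μm.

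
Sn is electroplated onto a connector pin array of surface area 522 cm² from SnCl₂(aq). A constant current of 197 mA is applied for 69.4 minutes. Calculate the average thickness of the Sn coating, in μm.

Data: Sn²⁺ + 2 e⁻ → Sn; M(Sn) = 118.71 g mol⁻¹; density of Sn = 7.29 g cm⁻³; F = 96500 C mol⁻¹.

Q = I·t = 0.1970 × 4164.0 = 820.3 C; n(e⁻) = 0.008501 mol.
n(Sn) = n(e⁻)/2 = 0.004250 mol, so m = 0.004250 × 118.71 = 0.5046 g.
Volume = m/ρ = 0.5046 / 7.29 = 0.06921 cm³.
Thickness = V/A = 0.06921 / 522 = 1.33 × 10⁻⁴ cm = 1.33 μm.

1.33 μm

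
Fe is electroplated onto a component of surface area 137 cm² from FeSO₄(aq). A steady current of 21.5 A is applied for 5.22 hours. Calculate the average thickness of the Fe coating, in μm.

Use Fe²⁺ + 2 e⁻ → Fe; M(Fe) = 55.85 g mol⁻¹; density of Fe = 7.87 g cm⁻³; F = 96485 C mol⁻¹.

Q = I·t = 21.50 × 18792 = 404000 C; n(e⁻) = 4.187 mol.
n(Fe) = n(e⁻)/2 = 2.094 mol, so m = 2.094 × 55.85 = 116.9 g.
Volume = m/ρ = 116.9 / 7.87 = 14.86 cm³.
Thickness = V/A = 14.86 / 137 = 0.108 cm = 1080 μm.

1080 μm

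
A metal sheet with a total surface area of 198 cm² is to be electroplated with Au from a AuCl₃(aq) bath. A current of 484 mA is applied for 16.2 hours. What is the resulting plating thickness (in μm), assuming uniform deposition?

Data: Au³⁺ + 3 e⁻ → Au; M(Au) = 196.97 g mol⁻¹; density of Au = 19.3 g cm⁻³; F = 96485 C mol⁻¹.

Q = I·t = 0.4840 × 58320 = 28230 C; n(e⁻) = 0.2926 mol.
n(Au) = n(e⁻)/3 = 0.09752 mol, so m = 0.09752 × 196.97 = 19.21 g.
Volume = m/ρ = 19.21 / 19.3 = 0.9952 cm³.
Thickness = V/A = 0.9952 / 198 = 0.00503 cm = 50.3 μm.

50.3 μm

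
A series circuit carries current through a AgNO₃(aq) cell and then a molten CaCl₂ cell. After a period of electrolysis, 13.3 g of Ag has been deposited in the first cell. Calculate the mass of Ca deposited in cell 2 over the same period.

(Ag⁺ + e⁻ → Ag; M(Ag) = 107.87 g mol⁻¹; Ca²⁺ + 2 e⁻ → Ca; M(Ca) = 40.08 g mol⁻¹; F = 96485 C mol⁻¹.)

2.47 g

n(Ag) = 13.3 / 107.87 = 0.1233 mol.
Since Ag⁺ + e⁻ → Ag, n(e⁻) passed = 1 × 0.1233 = 0.1233 mol.
Cells in series carry the same charge, so the same 0.1233 mol of electrons passes through cell 2.
Ca²⁺ + 2 e⁻ → Ca, so n(Ca) = 0.1233 / 2 = 0.06165 mol.
m(Ca) = 0.06165 × 40.08 = 2.47 g.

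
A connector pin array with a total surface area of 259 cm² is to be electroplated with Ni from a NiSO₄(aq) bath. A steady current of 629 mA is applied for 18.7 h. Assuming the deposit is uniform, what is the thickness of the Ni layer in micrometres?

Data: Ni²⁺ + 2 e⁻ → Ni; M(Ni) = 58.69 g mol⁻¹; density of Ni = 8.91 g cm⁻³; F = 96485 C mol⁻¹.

55.8 μm

Q = I·t = 0.6290 × 67320 = 42340 C; n(e⁻) = 0.4389 mol.
n(Ni) = n(e⁻)/2 = 0.2194 mol, so m = 0.2194 × 58.69 = 12.88 g.
Volume = m/ρ = 12.88 / 8.91 = 1.445 cm³.
Thickness = V/A = 1.445 / 259 = 0.00558 cm = 55.8 μm.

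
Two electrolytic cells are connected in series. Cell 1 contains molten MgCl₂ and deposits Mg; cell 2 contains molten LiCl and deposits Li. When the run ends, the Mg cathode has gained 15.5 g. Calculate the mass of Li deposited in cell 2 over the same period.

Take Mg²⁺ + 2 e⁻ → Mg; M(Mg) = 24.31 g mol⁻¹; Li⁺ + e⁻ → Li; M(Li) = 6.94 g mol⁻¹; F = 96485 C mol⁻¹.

8.85 g

n(Mg) = 15.5 / 24.31 = 0.6376 mol.
Since Mg²⁺ + 2 e⁻ → Mg, n(e⁻) passed = 2 × 0.6376 = 1.275 mol.
Cells in series carry the same charge, so the same 1.275 mol of electrons passes through cell 2.
Li⁺ + e⁻ → Li, so n(Li) = 1.275 / 1 = 1.275 mol.
m(Li) = 1.275 × 6.94 = 8.85 g.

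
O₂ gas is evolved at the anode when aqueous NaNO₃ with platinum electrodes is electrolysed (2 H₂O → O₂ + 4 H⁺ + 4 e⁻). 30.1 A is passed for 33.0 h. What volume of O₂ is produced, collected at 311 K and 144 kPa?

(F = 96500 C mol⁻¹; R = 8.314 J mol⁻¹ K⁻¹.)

166 L

Q = I·t = 30.10 A × 118800 s = 3576000 C.
n(e⁻) = Q/F = 3576000 / 96500 = 37.06 mol.
4 electrons are transferred per O₂ molecule, so n(O₂) = 37.06 / 4 = 9.264 mol.
V = nRT/P = (9.264 × 8.314 × 311) / (144 × 10³ Pa) = 0.166 m³ = 166 L.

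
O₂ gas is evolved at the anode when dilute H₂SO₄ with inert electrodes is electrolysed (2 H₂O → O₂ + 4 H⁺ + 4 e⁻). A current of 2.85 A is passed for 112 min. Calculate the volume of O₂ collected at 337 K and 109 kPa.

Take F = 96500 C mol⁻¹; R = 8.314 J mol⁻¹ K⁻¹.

Q = I·t = 2.850 A × 6720.0 s = 19150 C.
n(e⁻) = Q/F = 19150 / 96500 = 0.1985 mol.
4 electrons are transferred per O₂ molecule, so n(O₂) = 0.1985 / 4 = 0.04962 mol.
V = nRT/P = (0.04962 × 8.314 × 337) / (109 × 10³ Pa) = 0.00128 m³ = 1.28 L.

1.28 L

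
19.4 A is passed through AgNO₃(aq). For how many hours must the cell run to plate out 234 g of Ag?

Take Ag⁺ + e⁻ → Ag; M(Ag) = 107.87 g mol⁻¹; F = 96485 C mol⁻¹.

3.00 h

n(Ag) = m/M = 234 / 107.87 = 2.169 mol.
Each Ag atom requires 1 electron, so n(e⁻) = 1 × 2.169 = 2.169 mol.
Q = n(e⁻)·F = 2.169 × 96485 = 209300 C.
t = Q/I = 209300 / 19.40 A = 10790 s = 3.00 h.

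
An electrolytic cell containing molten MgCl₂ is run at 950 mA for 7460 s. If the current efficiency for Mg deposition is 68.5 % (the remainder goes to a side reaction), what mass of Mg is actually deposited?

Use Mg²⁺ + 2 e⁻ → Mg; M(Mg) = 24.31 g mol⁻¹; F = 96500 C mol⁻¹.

Q = I·t = 0.9500 × 7460.0 = 7087 C.
n(e⁻) = 7087/96500 = 0.07344 mol; theoretically n(Mg) = 0.07344/2 = 0.03672 mol, m_theo = 0.8927 g.
At 68.5 % efficiency, m_actual = 0.685 × 0.8927 = 0.611 g.

0.611 g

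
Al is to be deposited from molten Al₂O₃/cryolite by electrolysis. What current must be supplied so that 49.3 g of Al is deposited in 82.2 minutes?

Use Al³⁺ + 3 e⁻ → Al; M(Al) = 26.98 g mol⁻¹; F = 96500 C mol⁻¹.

107 A

n(Al) = 49.3 / 26.98 = 1.827 mol.
n(e⁻) = 3 × 1.827 = 5.482 mol.
Q = n(e⁻)·F = 5.482 × 96500 = 529000 C.
I = Q/t = 529000 / 4932.0 s = 107 A.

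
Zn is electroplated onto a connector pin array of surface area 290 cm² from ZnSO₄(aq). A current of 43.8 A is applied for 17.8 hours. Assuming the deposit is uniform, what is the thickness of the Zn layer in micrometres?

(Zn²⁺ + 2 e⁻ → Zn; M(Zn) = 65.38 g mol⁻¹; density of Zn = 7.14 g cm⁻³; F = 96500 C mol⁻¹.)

Q = I·t = 43.80 × 64080 = 2807000 C; n(e⁻) = 29.09 mol.
n(Zn) = n(e⁻)/2 = 14.54 mol, so m = 14.54 × 65.38 = 950.8 g.
Volume = m/ρ = 950.8 / 7.14 = 133.2 cm³.
Thickness = V/A = 133.2 / 290 = 0.459 cm = 4590 μm.

4590 μm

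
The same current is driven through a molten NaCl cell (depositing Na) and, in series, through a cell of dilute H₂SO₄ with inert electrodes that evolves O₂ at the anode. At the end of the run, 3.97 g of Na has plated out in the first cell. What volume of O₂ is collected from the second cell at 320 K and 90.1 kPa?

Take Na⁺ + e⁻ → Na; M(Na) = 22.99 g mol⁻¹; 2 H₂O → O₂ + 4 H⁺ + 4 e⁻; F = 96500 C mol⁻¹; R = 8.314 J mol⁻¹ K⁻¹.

1.27 L

n(Na) = 3.97 / 22.99 = 0.1727 mol, so n(e⁻) = 1 × 0.1727 = 0.1727 mol.
The cells are in series, so the same 0.1727 mol of electrons passes through the second cell.
2 H₂O → O₂ + 4 H⁺ + 4 e⁻ — 4 mol e⁻ per mol O₂, so n(O₂) = 0.1727/4 = 0.04317 mol.
V = nRT/P = (0.04317 × 8.314 × 320) / (90.1 × 10³) = 0.00127 m³ = 1.27 L.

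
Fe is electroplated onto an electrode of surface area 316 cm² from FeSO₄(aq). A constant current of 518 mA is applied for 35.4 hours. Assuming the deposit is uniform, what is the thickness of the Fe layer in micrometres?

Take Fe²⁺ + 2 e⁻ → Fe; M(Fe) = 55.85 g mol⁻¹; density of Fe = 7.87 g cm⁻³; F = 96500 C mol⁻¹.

76.8 μm

Q = I·t = 0.5180 × 127440 = 66010 C; n(e⁻) = 0.6841 mol.
n(Fe) = n(e⁻)/2 = 0.3420 mol, so m = 0.3420 × 55.85 = 19.10 g.
Volume = m/ρ = 19.10 / 7.87 = 2.427 cm³.
Thickness = V/A = 2.427 / 316 = 0.00768 cm = 76.8 μm.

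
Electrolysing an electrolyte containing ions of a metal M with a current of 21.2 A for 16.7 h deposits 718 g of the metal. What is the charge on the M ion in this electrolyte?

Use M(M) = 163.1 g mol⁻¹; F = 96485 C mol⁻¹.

+3

Q = I·t = 21.20 A × 60120 s = 1275000 C, so n(e⁻) = 1275000/96485 = 13.21 mol.
n(M) deposited = 718 / 163.1 = 4.402 mol.
Electrons per atom = n(e⁻)/n(M) = 13.21 / 4.402 = 3.00 ≈ 3, so the ion is M³⁺.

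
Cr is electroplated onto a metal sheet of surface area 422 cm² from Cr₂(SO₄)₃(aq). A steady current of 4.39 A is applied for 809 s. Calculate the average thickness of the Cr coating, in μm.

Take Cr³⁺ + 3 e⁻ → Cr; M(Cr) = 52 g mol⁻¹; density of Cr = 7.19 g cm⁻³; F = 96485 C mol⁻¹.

2.10 μm

Q = I·t = 4.390 × 809.00 = 3552 C; n(e⁻) = 0.03681 mol.
n(Cr) = n(e⁻)/3 = 0.01227 mol, so m = 0.01227 × 52 = 0.6380 g.
Volume = m/ρ = 0.6380 / 7.19 = 0.08874 cm³.
Thickness = V/A = 0.08874 / 422 = 2.10 × 10⁻⁴ cm = 2.10 μm.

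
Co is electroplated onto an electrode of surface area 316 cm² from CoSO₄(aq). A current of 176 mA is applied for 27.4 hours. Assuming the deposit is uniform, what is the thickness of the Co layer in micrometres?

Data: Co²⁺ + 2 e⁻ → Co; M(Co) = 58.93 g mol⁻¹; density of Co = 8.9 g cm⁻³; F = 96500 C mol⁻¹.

18.8 μm

Q = I·t = 0.1760 × 98640 = 17360 C; n(e⁻) = 0.1799 mol.
n(Co) = n(e⁻)/2 = 0.08995 mol, so m = 0.08995 × 58.93 = 5.301 g.
Volume = m/ρ = 5.301 / 8.9 = 0.5956 cm³.
Thickness = V/A = 0.5956 / 316 = 0.00188 cm = 18.8 μm.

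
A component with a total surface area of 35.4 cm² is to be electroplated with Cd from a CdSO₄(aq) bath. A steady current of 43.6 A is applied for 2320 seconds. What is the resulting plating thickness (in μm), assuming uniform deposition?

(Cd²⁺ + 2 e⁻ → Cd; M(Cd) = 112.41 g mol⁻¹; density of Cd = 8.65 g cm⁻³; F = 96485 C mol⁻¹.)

Q = I·t = 43.60 × 2320.0 = 101200 C; n(e⁻) = 1.048 mol.
n(Cd) = n(e⁻)/2 = 0.5242 mol, so m = 0.5242 × 112.41 = 58.92 g.
Volume = m/ρ = 58.92 / 8.65 = 6.812 cm³.
Thickness = V/A = 6.812 / 35.4 = 0.192 cm = 1920 μm.

1920 μm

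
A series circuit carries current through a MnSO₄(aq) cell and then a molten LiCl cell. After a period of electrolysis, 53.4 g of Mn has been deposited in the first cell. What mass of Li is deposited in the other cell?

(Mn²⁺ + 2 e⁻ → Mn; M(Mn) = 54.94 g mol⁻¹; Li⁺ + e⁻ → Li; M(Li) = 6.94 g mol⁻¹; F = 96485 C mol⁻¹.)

n(Mn) = 53.4 / 54.94 = 0.9720 mol.
Since Mn²⁺ + 2 e⁻ → Mn, n(e⁻) passed = 2 × 0.9720 = 1.944 mol.
Cells in series carry the same charge, so the same 1.944 mol of electrons passes through cell 2.
Li⁺ + e⁻ → Li, so n(Li) = 1.944 / 1 = 1.944 mol.
m(Li) = 1.944 × 6.94 = 13.5 g.

13.5 g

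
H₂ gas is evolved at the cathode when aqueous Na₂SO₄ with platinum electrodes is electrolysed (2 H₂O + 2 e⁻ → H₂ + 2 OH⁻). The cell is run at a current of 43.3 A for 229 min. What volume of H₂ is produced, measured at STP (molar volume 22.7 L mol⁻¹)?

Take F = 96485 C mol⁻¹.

70.0 L

Q = I·t = 43.30 A × 13740 s = 594900 C.
n(e⁻) = Q/F = 594900 / 96485 = 6.166 mol.
2 electrons are transferred per H₂ molecule, so n(H₂) = 6.166 / 2 = 3.083 mol.
V = n × V_m = 3.083 × 22.7 = 70.0 L.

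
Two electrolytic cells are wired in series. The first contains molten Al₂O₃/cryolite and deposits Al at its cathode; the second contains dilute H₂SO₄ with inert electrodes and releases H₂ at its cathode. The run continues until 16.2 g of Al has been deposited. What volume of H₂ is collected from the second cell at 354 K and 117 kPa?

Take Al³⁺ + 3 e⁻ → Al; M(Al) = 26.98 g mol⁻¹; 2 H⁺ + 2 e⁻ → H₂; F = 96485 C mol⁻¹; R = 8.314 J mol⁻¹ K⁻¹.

22.7 L

n(Al) = 16.2 / 26.98 = 0.6004 mol, so n(e⁻) = 3 × 0.6004 = 1.801 mol.
The cells are in series, so the same 1.801 mol of electrons passes through the second cell.
2 H⁺ + 2 e⁻ → H₂ — 2 mol e⁻ per mol H₂, so n(H₂) = 1.801/2 = 0.9007 mol.
V = nRT/P = (0.9007 × 8.314 × 354) / (117 × 10³) = 0.0227 m³ = 22.7 L.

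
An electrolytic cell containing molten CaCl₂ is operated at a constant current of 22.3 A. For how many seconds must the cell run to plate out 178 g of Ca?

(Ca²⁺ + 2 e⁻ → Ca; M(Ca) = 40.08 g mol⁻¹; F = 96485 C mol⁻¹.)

n(Ca) = m/M = 178 / 40.08 = 4.441 mol.
Each Ca atom requires 2 electrons, so n(e⁻) = 2 × 4.441 = 8.882 mol.
Q = n(e⁻)·F = 8.882 × 96485 = 857000 C.
t = Q/I = 857000 / 22.30 A = 38430 s.

38400 s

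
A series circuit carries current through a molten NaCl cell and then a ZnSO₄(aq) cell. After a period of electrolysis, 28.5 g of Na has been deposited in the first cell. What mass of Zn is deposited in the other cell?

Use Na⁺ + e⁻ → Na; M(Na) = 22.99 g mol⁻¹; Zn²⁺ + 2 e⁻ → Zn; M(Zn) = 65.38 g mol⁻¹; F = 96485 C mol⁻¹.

40.5 g

n(Na) = 28.5 / 22.99 = 1.240 mol.
Since Na⁺ + e⁻ → Na, n(e⁻) passed = 1 × 1.240 = 1.240 mol.
Cells in series carry the same charge, so the same 1.240 mol of electrons passes through cell 2.
Zn²⁺ + 2 e⁻ → Zn, so n(Zn) = 1.240 / 2 = 0.6198 mol.
m(Zn) = 0.6198 × 65.38 = 40.5 g.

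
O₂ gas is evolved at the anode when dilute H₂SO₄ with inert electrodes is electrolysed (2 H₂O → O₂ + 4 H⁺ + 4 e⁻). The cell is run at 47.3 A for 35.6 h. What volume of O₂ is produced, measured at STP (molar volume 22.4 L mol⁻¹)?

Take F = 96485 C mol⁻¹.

Q = I·t = 47.30 A × 128160 s = 6062000 C.
n(e⁻) = Q/F = 6062000 / 96485 = 62.83 mol.
4 electrons are transferred per O₂ molecule, so n(O₂) = 62.83 / 4 = 15.71 mol.
V = n × V_m = 15.71 × 22.4 = 352 L.

352 L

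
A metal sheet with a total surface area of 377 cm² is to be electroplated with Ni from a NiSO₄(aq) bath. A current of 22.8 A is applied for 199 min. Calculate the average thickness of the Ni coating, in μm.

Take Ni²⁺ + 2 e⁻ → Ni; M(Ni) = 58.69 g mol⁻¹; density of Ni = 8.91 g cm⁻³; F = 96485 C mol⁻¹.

Q = I·t = 22.80 × 11940 = 272200 C; n(e⁻) = 2.821 mol.
n(Ni) = n(e⁻)/2 = 1.411 mol, so m = 1.411 × 58.69 = 82.80 g.
Volume = m/ρ = 82.80 / 8.91 = 9.293 cm³.
Thickness = V/A = 9.293 / 377 = 0.0246 cm = 246 μm.

246 μm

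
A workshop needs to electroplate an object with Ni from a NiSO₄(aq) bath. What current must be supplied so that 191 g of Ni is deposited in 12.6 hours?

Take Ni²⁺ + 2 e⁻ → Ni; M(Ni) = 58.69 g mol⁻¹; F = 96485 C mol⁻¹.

n(Ni) = 191 / 58.69 = 3.254 mol.
n(e⁻) = 2 × 3.254 = 6.509 mol.
Q = n(e⁻)·F = 6.509 × 96485 = 628000 C.
I = Q/t = 628000 / 45360 s = 13.8 A.

13.8 A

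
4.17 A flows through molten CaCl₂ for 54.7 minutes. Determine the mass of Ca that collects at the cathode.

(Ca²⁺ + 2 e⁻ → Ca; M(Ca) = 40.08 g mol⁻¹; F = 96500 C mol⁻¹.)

Q = I·t = 4.170 A × 3282.0 s = 13690 C.
n(e⁻) = Q/F = 13690 / 96500 = 0.1418 mol.
Ca²⁺ + 2 e⁻ → Ca, so n(Ca) = n(e⁻)/2 = 0.07091 mol.
m = n·M = 0.07091 × 40.08 = 2.84 g.

2.84 g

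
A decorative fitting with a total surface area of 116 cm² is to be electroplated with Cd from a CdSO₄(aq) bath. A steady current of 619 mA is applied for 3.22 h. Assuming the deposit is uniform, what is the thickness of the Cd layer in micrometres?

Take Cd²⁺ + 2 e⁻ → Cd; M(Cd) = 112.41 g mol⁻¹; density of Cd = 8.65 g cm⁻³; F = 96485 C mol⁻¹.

41.7 μm

Q = I·t = 0.6190 × 11592 = 7175 C; n(e⁻) = 0.07437 mol.
n(Cd) = n(e⁻)/2 = 0.03718 mol, so m = 0.03718 × 112.41 = 4.180 g.
Volume = m/ρ = 4.180 / 8.65 = 0.4832 cm³.
Thickness = V/A = 0.4832 / 116 = 0.00417 cm = 41.7 μm.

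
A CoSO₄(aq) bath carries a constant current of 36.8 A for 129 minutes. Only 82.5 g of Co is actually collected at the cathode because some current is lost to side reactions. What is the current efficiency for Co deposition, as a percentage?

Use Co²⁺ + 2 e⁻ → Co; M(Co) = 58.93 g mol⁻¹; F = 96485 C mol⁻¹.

Q = I·t = 36.80 × 7740.0 = 284800 C; n(e⁻) = 284800/96485 = 2.952 mol.
Theoretical n(Co) = n(e⁻)/2 = 1.476 mol, i.e. m_theo = 1.476 × 58.93 = 86.98 g.
Efficiency = m_actual / m_theo = 82.5 / 86.98 = 94.8 %.

94.8 %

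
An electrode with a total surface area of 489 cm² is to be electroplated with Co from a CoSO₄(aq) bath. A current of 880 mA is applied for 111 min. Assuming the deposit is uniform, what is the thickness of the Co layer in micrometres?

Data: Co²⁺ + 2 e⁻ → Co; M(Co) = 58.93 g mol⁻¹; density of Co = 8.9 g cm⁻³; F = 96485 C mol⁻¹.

Q = I·t = 0.8800 × 6660.0 = 5861 C; n(e⁻) = 0.06074 mol.
n(Co) = n(e⁻)/2 = 0.03037 mol, so m = 0.03037 × 58.93 = 1.790 g.
Volume = m/ρ = 1.790 / 8.9 = 0.2011 cm³.
Thickness = V/A = 0.2011 / 489 = 4.11 × 10⁻⁴ cm = 4.11 μm.

4.11 μm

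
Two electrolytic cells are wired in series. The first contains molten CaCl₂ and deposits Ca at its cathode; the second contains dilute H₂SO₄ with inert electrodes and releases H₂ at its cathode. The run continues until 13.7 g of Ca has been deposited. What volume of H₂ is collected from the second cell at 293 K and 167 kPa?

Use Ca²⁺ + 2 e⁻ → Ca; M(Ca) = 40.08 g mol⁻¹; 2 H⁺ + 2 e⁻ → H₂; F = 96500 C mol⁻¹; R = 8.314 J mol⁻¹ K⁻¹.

4.99 L

n(Ca) = 13.7 / 40.08 = 0.3418 mol, so n(e⁻) = 2 × 0.3418 = 0.6836 mol.
The cells are in series, so the same 0.6836 mol of electrons passes through the second cell.
2 H⁺ + 2 e⁻ → H₂ — 2 mol e⁻ per mol H₂, so n(H₂) = 0.6836/2 = 0.3418 mol.
V = nRT/P = (0.3418 × 8.314 × 293) / (167 × 10³) = 0.00499 m³ = 4.99 L.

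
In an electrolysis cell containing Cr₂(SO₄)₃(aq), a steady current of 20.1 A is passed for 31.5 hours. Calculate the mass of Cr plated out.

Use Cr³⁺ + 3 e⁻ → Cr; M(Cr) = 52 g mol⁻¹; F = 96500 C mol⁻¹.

Q = I·t = 20.10 A × 113400 s = 2279000 C.
n(e⁻) = Q/F = 2279000 / 96500 = 23.62 mol.
Cr³⁺ + 3 e⁻ → Cr, so n(Cr) = n(e⁻)/3 = 7.873 mol.
m = n·M = 7.873 × 52 = 409 g.

409 g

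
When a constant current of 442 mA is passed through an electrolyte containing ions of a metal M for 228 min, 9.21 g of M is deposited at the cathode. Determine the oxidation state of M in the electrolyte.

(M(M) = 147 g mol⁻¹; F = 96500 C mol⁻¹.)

Q = I·t = 0.4420 A × 13680 s = 6047 C, so n(e⁻) = 6047/96500 = 0.06266 mol.
n(M) deposited = 9.21 / 147 = 0.06265 mol.
Electrons per atom = n(e⁻)/n(M) = 0.06266 / 0.06265 = 1.00 ≈ 1, so the ion is M⁺.

+1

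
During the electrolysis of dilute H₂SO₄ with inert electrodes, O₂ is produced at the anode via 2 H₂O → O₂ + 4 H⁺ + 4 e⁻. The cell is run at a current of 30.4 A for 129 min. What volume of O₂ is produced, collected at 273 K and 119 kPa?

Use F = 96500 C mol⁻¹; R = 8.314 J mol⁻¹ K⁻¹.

11.6 L

Q = I·t = 30.40 A × 7740.0 s = 235300 C.
n(e⁻) = Q/F = 235300 / 96500 = 2.438 mol.
4 electrons are transferred per O₂ molecule, so n(O₂) = 2.438 / 4 = 0.6096 mol.
V = nRT/P = (0.6096 × 8.314 × 273) / (119 × 10³ Pa) = 0.0116 m³ = 11.6 L.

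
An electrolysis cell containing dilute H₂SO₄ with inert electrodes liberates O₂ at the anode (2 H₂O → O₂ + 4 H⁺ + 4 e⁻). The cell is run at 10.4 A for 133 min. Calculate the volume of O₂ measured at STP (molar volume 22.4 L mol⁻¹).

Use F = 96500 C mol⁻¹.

Q = I·t = 10.40 A × 7980.0 s = 82990 C.
n(e⁻) = Q/F = 82990 / 96500 = 0.8600 mol.
4 electrons are transferred per O₂ molecule, so n(O₂) = 0.8600 / 4 = 0.2150 mol.
V = n × V_m = 0.2150 × 22.4 = 4.82 L.

4.82 L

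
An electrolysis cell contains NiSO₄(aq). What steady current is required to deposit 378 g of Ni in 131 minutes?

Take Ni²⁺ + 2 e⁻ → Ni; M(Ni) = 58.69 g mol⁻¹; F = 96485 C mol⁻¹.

158 A

n(Ni) = 378 / 58.69 = 6.441 mol.
n(e⁻) = 2 × 6.441 = 12.88 mol.
Q = n(e⁻)·F = 12.88 × 96485 = 1243000 C.
I = Q/t = 1243000 / 7860.0 s = 158 A.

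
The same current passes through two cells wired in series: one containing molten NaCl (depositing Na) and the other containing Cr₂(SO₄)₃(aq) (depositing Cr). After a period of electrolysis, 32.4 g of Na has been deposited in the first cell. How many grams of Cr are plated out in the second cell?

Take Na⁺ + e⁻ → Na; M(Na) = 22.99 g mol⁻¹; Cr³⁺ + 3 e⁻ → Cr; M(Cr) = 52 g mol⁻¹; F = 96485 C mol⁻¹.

24.4 g

n(Na) = 32.4 / 22.99 = 1.409 mol.
Since Na⁺ + e⁻ → Na, n(e⁻) passed = 1 × 1.409 = 1.409 mol.
Cells in series carry the same charge, so the same 1.409 mol of electrons passes through cell 2.
Cr³⁺ + 3 e⁻ → Cr, so n(Cr) = 1.409 / 3 = 0.4698 mol.
m(Cr) = 0.4698 × 52 = 24.4 g.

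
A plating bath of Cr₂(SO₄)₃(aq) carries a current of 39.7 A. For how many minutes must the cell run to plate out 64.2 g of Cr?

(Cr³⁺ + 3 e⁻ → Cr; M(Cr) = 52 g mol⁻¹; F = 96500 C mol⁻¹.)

n(Cr) = m/M = 64.2 / 52 = 1.235 mol.
Each Cr atom requires 3 electrons, so n(e⁻) = 3 × 1.235 = 3.704 mol.
Q = n(e⁻)·F = 3.704 × 96500 = 357400 C.
t = Q/I = 357400 / 39.70 A = 9003 s = 150 min.

150 min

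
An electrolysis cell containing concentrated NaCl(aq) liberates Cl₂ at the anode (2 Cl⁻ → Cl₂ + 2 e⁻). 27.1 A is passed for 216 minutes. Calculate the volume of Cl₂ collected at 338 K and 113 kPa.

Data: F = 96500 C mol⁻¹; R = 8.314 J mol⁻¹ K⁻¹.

45.3 L

Q = I·t = 27.10 A × 12960 s = 351200 C.
n(e⁻) = Q/F = 351200 / 96500 = 3.640 mol.
2 electrons are transferred per Cl₂ molecule, so n(Cl₂) = 3.640 / 2 = 1.820 mol.
V = nRT/P = (1.820 × 8.314 × 338) / (113 × 10³ Pa) = 0.0453 m³ = 45.3 L.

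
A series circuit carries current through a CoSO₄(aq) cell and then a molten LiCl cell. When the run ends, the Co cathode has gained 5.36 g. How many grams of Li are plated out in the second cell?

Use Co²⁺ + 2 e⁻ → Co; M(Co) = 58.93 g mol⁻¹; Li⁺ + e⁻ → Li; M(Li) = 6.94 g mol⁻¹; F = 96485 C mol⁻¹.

n(Co) = 5.36 / 58.93 = 0.09096 mol.
Since Co²⁺ + 2 e⁻ → Co, n(e⁻) passed = 2 × 0.09096 = 0.1819 mol.
Cells in series carry the same charge, so the same 0.1819 mol of electrons passes through cell 2.
Li⁺ + e⁻ → Li, so n(Li) = 0.1819 / 1 = 0.1819 mol.
m(Li) = 0.1819 × 6.94 = 1.26 g.

1.26 g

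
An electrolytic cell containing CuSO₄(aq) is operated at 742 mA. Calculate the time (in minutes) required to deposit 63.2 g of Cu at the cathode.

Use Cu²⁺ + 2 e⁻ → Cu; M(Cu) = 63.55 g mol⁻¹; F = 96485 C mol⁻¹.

n(Cu) = m/M = 63.2 / 63.55 = 0.9945 mol.
Each Cu atom requires 2 electrons, so n(e⁻) = 2 × 0.9945 = 1.989 mol.
Q = n(e⁻)·F = 1.989 × 96485 = 191900 C.
t = Q/I = 191900 / 0.7420 A = 258600 s = 4310 min.

4310 min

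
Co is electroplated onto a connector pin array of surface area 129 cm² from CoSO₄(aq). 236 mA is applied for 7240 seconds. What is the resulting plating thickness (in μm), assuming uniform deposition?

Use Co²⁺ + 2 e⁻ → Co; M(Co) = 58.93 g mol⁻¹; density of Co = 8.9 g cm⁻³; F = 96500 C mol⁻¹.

Q = I·t = 0.2360 × 7240.0 = 1709 C; n(e⁻) = 0.01771 mol.
n(Co) = n(e⁻)/2 = 0.008853 mol, so m = 0.008853 × 58.93 = 0.5217 g.
Volume = m/ρ = 0.5217 / 8.9 = 0.05862 cm³.
Thickness = V/A = 0.05862 / 129 = 4.54 × 10⁻⁴ cm = 4.54 μm.

4.54 μm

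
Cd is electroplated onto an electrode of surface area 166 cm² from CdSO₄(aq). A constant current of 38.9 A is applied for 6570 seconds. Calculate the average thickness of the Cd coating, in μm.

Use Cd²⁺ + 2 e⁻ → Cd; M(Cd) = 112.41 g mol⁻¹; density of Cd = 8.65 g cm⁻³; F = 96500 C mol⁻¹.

1040 μm

Q = I·t = 38.90 × 6570.0 = 255600 C; n(e⁻) = 2.648 mol.
n(Cd) = n(e⁻)/2 = 1.324 mol, so m = 1.324 × 112.41 = 148.9 g.
Volume = m/ρ = 148.9 / 8.65 = 17.21 cm³.
Thickness = V/A = 17.21 / 166 = 0.104 cm = 1040 μm.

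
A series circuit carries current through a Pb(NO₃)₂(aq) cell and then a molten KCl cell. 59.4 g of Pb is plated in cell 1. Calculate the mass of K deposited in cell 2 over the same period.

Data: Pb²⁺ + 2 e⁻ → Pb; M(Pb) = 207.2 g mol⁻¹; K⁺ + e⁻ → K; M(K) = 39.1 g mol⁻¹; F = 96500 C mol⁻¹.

22.4 g

n(Pb) = 59.4 / 207.2 = 0.2867 mol.
Since Pb²⁺ + 2 e⁻ → Pb, n(e⁻) passed = 2 × 0.2867 = 0.5734 mol.
Cells in series carry the same charge, so the same 0.5734 mol of electrons passes through cell 2.
K⁺ + e⁻ → K, so n(K) = 0.5734 / 1 = 0.5734 mol.
m(K) = 0.5734 × 39.1 = 22.4 g.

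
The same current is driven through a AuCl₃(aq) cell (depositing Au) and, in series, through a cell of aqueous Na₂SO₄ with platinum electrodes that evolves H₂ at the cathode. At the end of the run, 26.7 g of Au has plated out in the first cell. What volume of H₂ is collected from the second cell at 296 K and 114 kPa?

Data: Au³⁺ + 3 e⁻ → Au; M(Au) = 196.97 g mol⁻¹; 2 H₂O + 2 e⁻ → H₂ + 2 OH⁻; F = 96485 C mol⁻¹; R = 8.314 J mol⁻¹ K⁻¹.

4.39 L

n(Au) = 26.7 / 196.97 = 0.1356 mol, so n(e⁻) = 3 × 0.1356 = 0.4067 mol.
The cells are in series, so the same 0.4067 mol of electrons passes through the second cell.
2 H₂O + 2 e⁻ → H₂ + 2 OH⁻ — 2 mol e⁻ per mol H₂, so n(H₂) = 0.4067/2 = 0.2033 mol.
V = nRT/P = (0.2033 × 8.314 × 296) / (114 × 10³) = 0.00439 m³ = 4.39 L.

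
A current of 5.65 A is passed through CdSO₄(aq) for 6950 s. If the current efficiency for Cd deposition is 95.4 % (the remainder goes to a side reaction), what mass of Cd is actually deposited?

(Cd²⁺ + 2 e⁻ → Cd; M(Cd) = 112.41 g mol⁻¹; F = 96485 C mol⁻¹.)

Q = I·t = 5.650 × 6950.0 = 39270 C.
n(e⁻) = 39270/96485 = 0.4070 mol; theoretically n(Cd) = 0.4070/2 = 0.2035 mol, m_theo = 22.87 g.
At 95.4 % efficiency, m_actual = 0.954 × 22.87 = 21.8 g.

21.8 g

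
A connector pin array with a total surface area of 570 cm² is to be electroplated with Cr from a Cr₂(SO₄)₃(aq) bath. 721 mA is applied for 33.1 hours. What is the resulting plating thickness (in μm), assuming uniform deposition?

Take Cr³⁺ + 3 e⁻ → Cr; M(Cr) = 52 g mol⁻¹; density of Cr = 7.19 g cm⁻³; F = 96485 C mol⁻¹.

37.7 μm

Q = I·t = 0.7210 × 119160 = 85910 C; n(e⁻) = 0.8904 mol.
n(Cr) = n(e⁻)/3 = 0.2968 mol, so m = 0.2968 × 52 = 15.43 g.
Volume = m/ρ = 15.43 / 7.19 = 2.147 cm³.
Thickness = V/A = 2.147 / 570 = 0.00377 cm = 37.7 μm.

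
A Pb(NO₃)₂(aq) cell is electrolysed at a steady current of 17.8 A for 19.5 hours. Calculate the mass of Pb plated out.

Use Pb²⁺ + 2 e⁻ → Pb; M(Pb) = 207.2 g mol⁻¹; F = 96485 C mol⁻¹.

1340 g

Q = I·t = 17.80 A × 70200 s = 1250000 C.
n(e⁻) = Q/F = 1250000 / 96485 = 12.95 mol.
Pb²⁺ + 2 e⁻ → Pb, so n(Pb) = n(e⁻)/2 = 6.475 mol.
m = n·M = 6.475 × 207.2 = 1340 g.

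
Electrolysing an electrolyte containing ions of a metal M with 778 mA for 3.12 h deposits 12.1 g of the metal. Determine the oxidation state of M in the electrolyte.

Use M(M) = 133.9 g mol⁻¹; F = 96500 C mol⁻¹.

+1

Q = I·t = 0.7780 A × 11232 s = 8738 C, so n(e⁻) = 8738/96500 = 0.09055 mol.
n(M) deposited = 12.1 / 133.9 = 0.09037 mol.
Electrons per atom = n(e⁻)/n(M) = 0.09055 / 0.09037 = 1.00 ≈ 1, so the ion is M⁺.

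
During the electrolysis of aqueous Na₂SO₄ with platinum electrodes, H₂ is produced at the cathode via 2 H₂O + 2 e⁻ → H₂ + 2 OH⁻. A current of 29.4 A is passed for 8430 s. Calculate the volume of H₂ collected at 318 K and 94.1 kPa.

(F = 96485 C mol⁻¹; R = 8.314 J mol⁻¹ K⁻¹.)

Q = I·t = 29.40 A × 8430.0 s = 247800 C.
n(e⁻) = Q/F = 247800 / 96485 = 2.569 mol.
2 electrons are transferred per H₂ molecule, so n(H₂) = 2.569 / 2 = 1.284 mol.
V = nRT/P = (1.284 × 8.314 × 318) / (94.1 × 10³ Pa) = 0.0361 m³ = 36.1 L.

36.1 L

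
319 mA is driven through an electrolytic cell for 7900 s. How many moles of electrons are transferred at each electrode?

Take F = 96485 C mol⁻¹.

0.0261 mol

Q = I·t = 0.3190 A × 7900.0 s = 2520 C.
n(e⁻) = Q/F = 2520 / 96485 = 0.0261 mol.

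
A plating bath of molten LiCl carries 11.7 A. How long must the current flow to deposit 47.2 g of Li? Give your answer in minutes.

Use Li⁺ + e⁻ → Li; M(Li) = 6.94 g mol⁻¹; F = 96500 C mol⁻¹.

n(Li) = m/M = 47.2 / 6.94 = 6.801 mol.
Each Li atom requires 1 electron, so n(e⁻) = 1 × 6.801 = 6.801 mol.
Q = n(e⁻)·F = 6.801 × 96500 = 656300 C.
t = Q/I = 656300 / 11.70 A = 56090 s = 935 min.

935 min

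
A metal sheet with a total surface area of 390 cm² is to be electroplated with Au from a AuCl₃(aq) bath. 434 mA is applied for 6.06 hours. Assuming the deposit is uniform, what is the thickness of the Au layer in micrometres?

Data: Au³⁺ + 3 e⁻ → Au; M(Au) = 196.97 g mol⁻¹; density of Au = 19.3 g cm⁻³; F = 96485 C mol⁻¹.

Q = I·t = 0.4340 × 21816 = 9468 C; n(e⁻) = 0.09813 mol.
n(Au) = n(e⁻)/3 = 0.03271 mol, so m = 0.03271 × 196.97 = 6.443 g.
Volume = m/ρ = 6.443 / 19.3 = 0.3338 cm³.
Thickness = V/A = 0.3338 / 390 = 8.56 × 10⁻⁴ cm = 8.56 μm.

8.56 μm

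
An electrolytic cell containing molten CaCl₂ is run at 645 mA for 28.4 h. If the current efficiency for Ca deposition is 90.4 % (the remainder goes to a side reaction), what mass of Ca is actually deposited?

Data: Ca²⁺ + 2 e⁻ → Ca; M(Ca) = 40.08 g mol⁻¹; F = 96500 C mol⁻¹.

12.4 g

Q = I·t = 0.6450 × 102240 = 65940 C.
n(e⁻) = 65940/96500 = 0.6834 mol; theoretically n(Ca) = 0.6834/2 = 0.3417 mol, m_theo = 13.69 g.
At 90.4 % efficiency, m_actual = 0.904 × 13.69 = 12.4 g.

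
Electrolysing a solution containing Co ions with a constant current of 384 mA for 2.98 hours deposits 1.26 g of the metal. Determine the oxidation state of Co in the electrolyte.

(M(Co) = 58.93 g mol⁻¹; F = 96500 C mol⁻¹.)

+2

Q = I·t = 0.3840 A × 10728 s = 4120 C, so n(e⁻) = 4120/96500 = 0.04269 mol.
n(Co) deposited = 1.26 / 58.93 = 0.02138 mol.
Electrons per atom = n(e⁻)/n(Co) = 0.04269 / 0.02138 = 2.00 ≈ 2, so the ion is Co²⁺.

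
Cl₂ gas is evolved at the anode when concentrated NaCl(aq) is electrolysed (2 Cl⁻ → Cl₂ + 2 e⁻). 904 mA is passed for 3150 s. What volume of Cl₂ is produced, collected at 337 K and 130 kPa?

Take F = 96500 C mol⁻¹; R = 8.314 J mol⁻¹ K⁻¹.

Q = I·t = 0.9040 A × 3150.0 s = 2848 C.
n(e⁻) = Q/F = 2848 / 96500 = 0.02951 mol.
2 electrons are transferred per Cl₂ molecule, so n(Cl₂) = 0.02951 / 2 = 0.01475 mol.
V = nRT/P = (0.01475 × 8.314 × 337) / (130 × 10³ Pa) = 3.18 × 10⁻⁴ m³ = 0.318 L.

0.318 L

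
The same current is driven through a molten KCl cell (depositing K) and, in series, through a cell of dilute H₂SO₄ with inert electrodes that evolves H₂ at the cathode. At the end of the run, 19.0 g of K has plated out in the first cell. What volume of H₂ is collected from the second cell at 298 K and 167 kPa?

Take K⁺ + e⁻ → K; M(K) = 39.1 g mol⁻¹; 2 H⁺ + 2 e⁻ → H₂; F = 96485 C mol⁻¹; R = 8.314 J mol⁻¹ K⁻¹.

n(K) = 19.0 / 39.1 = 0.4859 mol, so n(e⁻) = 1 × 0.4859 = 0.4859 mol.
The cells are in series, so the same 0.4859 mol of electrons passes through the second cell.
2 H⁺ + 2 e⁻ → H₂ — 2 mol e⁻ per mol H₂, so n(H₂) = 0.4859/2 = 0.2430 mol.
V = nRT/P = (0.2430 × 8.314 × 298) / (167 × 10³) = 0.00360 m³ = 3.60 L.

3.60 L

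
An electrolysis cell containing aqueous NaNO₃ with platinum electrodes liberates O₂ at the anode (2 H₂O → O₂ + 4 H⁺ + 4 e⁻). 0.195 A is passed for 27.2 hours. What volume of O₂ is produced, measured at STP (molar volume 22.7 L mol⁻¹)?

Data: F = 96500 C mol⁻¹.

Q = I·t = 0.1950 A × 97920 s = 19090 C.
n(e⁻) = Q/F = 19090 / 96500 = 0.1979 mol.
4 electrons are transferred per O₂ molecule, so n(O₂) = 0.1979 / 4 = 0.04947 mol.
V = n × V_m = 0.04947 × 22.7 = 1.12 L.

1.12 L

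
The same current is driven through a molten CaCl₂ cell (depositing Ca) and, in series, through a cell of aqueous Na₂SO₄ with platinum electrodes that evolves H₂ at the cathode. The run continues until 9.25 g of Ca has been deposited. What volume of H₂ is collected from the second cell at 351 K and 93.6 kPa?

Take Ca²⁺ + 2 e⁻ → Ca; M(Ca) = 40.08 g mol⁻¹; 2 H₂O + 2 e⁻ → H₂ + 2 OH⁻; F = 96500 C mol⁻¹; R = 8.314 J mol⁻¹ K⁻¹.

7.20 L

n(Ca) = 9.25 / 40.08 = 0.2308 mol, so n(e⁻) = 2 × 0.2308 = 0.4616 mol.
The cells are in series, so the same 0.4616 mol of electrons passes through the second cell.
2 H₂O + 2 e⁻ → H₂ + 2 OH⁻ — 2 mol e⁻ per mol H₂, so n(H₂) = 0.4616/2 = 0.2308 mol.
V = nRT/P = (0.2308 × 8.314 × 351) / (93.6 × 10³) = 0.00720 m³ = 7.20 L.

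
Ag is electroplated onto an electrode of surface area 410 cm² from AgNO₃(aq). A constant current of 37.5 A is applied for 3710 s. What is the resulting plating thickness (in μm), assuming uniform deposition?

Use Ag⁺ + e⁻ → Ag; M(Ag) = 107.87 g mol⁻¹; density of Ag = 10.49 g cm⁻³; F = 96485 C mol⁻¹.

Q = I·t = 37.50 × 3710.0 = 139100 C; n(e⁻) = 1.442 mol.
n(Ag) = n(e⁻)/1 = 1.442 mol, so m = 1.442 × 107.87 = 155.5 g.
Volume = m/ρ = 155.5 / 10.49 = 14.83 cm³.
Thickness = V/A = 14.83 / 410 = 0.0362 cm = 362 μm.

362 μm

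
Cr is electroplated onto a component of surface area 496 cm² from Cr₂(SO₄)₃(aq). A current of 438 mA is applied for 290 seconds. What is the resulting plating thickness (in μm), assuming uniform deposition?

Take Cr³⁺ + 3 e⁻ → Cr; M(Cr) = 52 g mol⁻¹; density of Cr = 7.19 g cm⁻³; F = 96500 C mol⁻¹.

Q = I·t = 0.4380 × 290.00 = 127.0 C; n(e⁻) = 0.001316 mol.
n(Cr) = n(e⁻)/3 = 0.0004388 mol, so m = 0.0004388 × 52 = 0.02282 g.
Volume = m/ρ = 0.02282 / 7.19 = 0.003173 cm³.
Thickness = V/A = 0.003173 / 496 = 6.40 × 10⁻⁶ cm = 0.0640 μm.

0.0640 μm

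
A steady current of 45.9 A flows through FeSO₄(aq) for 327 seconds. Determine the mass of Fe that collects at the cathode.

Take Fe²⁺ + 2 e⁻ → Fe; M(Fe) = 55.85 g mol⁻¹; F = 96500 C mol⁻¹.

Q = I·t = 45.90 A × 327.00 s = 15010 C.
n(e⁻) = Q/F = 15010 / 96500 = 0.1555 mol.
Fe²⁺ + 2 e⁻ → Fe, so n(Fe) = n(e⁻)/2 = 0.07777 mol.
m = n·M = 0.07777 × 55.85 = 4.34 g.

4.34 g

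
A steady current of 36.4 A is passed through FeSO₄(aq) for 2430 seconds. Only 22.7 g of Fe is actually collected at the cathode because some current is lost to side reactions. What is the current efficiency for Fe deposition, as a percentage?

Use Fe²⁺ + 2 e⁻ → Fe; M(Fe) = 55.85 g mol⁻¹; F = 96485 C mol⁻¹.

Q = I·t = 36.40 × 2430.0 = 88450 C; n(e⁻) = 88450/96485 = 0.9167 mol.
Theoretical n(Fe) = n(e⁻)/2 = 0.4584 mol, i.e. m_theo = 0.4584 × 55.85 = 25.60 g.
Efficiency = m_actual / m_theo = 22.7 / 25.60 = 88.7 %.

88.7 %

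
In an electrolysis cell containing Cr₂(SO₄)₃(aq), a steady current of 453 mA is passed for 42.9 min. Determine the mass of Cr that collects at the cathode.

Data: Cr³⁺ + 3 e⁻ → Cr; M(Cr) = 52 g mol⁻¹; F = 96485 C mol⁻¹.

Q = I·t = 0.4530 A × 2574.0 s = 1166 C.
n(e⁻) = Q/F = 1166 / 96485 = 0.01209 mol.
Cr³⁺ + 3 e⁻ → Cr, so n(Cr) = n(e⁻)/3 = 0.004028 mol.
m = n·M = 0.004028 × 52 = 0.209 g.

0.209 g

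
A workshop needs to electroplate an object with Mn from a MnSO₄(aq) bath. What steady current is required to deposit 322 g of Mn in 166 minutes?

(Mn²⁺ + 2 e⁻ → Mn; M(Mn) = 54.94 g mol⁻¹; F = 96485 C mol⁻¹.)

n(Mn) = 322 / 54.94 = 5.861 mol.
n(e⁻) = 2 × 5.861 = 11.72 mol.
Q = n(e⁻)·F = 11.72 × 96485 = 1131000 C.
I = Q/t = 1131000 / 9960.0 s = 114 A.

114 A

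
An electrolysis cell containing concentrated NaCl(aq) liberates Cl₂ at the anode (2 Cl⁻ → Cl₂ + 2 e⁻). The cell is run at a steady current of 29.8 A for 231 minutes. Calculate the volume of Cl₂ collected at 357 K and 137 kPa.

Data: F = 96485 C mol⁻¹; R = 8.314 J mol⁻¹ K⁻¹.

Q = I·t = 29.80 A × 13860 s = 413000 C.
n(e⁻) = Q/F = 413000 / 96485 = 4.281 mol.
2 electrons are transferred per Cl₂ molecule, so n(Cl₂) = 4.281 / 2 = 2.140 mol.
V = nRT/P = (2.140 × 8.314 × 357) / (137 × 10³ Pa) = 0.0464 m³ = 46.4 L.

46.4 L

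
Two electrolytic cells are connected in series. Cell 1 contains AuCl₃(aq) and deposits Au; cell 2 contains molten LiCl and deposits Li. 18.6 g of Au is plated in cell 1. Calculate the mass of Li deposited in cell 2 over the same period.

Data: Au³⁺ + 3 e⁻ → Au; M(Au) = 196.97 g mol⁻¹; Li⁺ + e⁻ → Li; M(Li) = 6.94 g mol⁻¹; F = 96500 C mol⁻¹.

1.97 g

n(Au) = 18.6 / 196.97 = 0.09443 mol.
Since Au³⁺ + 3 e⁻ → Au, n(e⁻) passed = 3 × 0.09443 = 0.2833 mol.
Cells in series carry the same charge, so the same 0.2833 mol of electrons passes through cell 2.
Li⁺ + e⁻ → Li, so n(Li) = 0.2833 / 1 = 0.2833 mol.
m(Li) = 0.2833 × 6.94 = 1.97 g.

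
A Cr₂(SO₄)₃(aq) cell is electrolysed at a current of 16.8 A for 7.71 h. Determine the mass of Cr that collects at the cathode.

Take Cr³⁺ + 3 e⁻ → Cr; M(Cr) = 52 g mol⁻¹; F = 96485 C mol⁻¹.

83.8 g

Q = I·t = 16.80 A × 27756 s = 466300 C.
n(e⁻) = Q/F = 466300 / 96485 = 4.833 mol.
Cr³⁺ + 3 e⁻ → Cr, so n(Cr) = n(e⁻)/3 = 1.611 mol.
m = n·M = 1.611 × 52 = 83.8 g.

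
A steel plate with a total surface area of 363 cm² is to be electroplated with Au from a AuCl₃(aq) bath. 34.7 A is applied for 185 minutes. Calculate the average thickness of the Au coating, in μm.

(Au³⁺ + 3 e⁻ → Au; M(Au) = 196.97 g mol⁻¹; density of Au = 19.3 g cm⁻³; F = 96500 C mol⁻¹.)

374 μm

Q = I·t = 34.70 × 11100 = 385200 C; n(e⁻) = 3.991 mol.
n(Au) = n(e⁻)/3 = 1.330 mol, so m = 1.330 × 196.97 = 262.1 g.
Volume = m/ρ = 262.1 / 19.3 = 13.58 cm³.
Thickness = V/A = 13.58 / 363 = 0.0374 cm = 374 μm.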